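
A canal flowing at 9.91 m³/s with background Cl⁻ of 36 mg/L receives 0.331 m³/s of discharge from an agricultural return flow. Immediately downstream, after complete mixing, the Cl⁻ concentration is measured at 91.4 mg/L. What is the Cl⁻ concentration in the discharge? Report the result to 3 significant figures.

1750 mg/L

Mass balance: 9.910·36.00 + 0.3310·Cₑ = 10.24·91.40
→ Cₑ = (10.24·91.40 − 9.910·36.00) / 0.3310 = 1750 mg/L.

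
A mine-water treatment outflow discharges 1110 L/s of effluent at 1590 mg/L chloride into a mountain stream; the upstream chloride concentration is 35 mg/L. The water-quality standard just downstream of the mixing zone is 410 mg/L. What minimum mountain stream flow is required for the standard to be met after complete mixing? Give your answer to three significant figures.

Set C_mix = 410: (Q·35.00 + 1110·1590) / (Q + 1110) = 410
→ Q = 1110·(1590 − 410)/(410 − 35.00) = 3493 L/s.

3490 L/s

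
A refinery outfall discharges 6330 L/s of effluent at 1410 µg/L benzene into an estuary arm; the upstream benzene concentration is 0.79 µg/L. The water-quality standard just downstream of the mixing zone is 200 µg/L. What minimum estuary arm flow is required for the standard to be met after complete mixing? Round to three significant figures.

38400 L/s

Set C_mix = 200: (Q·0.7900 + 6330·1410) / (Q + 6330) = 200
→ Q = 6330·(1410 − 200)/(200 − 0.7900) = 38450 L/s.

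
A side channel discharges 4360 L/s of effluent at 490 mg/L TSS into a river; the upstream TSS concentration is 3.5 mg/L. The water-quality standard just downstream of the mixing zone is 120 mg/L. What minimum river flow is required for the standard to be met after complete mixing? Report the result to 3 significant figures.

13800 L/s

Set C_mix = 120: (Q·3.500 + 4360·490.0) / (Q + 4360) = 120
→ Q = 4360·(490.0 − 120)/(120 − 3.500) = 13850 L/s.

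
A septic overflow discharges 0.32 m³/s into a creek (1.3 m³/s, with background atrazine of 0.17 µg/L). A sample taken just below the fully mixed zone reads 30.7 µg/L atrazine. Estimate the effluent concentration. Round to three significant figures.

Mass balance: 1.300·0.1700 + 0.3200·Cₑ = 1.620·30.70
→ Cₑ = (1.620·30.70 − 1.300·0.1700) / 0.3200 = 154.7 µg/L.

155 µg/L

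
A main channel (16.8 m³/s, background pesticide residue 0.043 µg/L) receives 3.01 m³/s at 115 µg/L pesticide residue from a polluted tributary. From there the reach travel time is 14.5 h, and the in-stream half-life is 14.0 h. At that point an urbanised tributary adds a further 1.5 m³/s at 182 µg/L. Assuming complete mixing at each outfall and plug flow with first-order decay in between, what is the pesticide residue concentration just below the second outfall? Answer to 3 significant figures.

Flow-weighted average: C = (16.80·0.04300 + 3.010·115.0) / 19.81 = 346.9/19.81 = 17.51 µg/L; combined flow 19.81 m³/s.
Half-life 14.0 h → k = ln 2 / 14.0 = 0.04951 h⁻¹ = 1.188 d⁻¹.
After decay, C = 17.51 × e^(−kt) = 17.51 × 0.4878 = 8.541 µg/L.
Second outfall: C = (19.81·8.541 + 1.500·182.0)/21.31 = 20.75 µg/L.

20.8 µg/L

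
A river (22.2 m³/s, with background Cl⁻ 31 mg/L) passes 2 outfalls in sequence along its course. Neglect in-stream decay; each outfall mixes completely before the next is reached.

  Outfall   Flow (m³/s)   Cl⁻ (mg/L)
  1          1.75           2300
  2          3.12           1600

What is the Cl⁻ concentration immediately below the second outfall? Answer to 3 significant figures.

Below outfall 1: Q → 23.95 m³/s, C = (22.20·31.00 + 1.750·2300)/23.95 = 196.8 mg/L.
Below outfall 2: Q → 27.07 m³/s, C = (23.95·196.8 + 3.120·1600)/27.07 = 358.5 mg/L.

359 mg/L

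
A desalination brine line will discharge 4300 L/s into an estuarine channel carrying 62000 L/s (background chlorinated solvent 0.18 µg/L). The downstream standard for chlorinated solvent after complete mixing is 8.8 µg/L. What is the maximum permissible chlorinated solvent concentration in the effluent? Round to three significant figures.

At the limit, (Qr·Cr + Qe·Cₑ)/(Qr + Qe) = 8.8:
Cₑ = (66300·8.8 − 62000·0.1800) / 4300 = 133.1 µg/L.

133 µg/L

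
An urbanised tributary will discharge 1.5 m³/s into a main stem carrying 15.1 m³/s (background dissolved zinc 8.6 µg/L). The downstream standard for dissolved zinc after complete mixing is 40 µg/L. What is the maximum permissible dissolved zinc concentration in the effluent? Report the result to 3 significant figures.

356 µg/L

At the limit, (Qr·Cr + Qe·Cₑ)/(Qr + Qe) = 40:
Cₑ = (16.60·40 − 15.10·8.600) / 1.500 = 356.1 µg/L.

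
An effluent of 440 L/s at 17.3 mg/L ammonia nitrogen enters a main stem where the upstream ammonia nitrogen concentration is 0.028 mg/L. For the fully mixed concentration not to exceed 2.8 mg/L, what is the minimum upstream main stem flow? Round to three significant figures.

Set C_mix = 2.8: (Q·0.02800 + 440.0·17.30) / (Q + 440.0) = 2.8
→ Q = 440.0·(17.30 − 2.8)/(2.8 − 0.02800) = 2302 L/s.

2300 L/s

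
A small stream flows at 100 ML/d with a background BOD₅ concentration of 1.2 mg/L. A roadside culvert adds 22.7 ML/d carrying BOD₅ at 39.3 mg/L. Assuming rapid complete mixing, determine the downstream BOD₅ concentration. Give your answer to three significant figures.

8.25 mg/L

Flow-weighted average: C = (100.0·1.200 + 22.70·39.30) / 122.7 = 1012/122.7 = 8.249 mg/L.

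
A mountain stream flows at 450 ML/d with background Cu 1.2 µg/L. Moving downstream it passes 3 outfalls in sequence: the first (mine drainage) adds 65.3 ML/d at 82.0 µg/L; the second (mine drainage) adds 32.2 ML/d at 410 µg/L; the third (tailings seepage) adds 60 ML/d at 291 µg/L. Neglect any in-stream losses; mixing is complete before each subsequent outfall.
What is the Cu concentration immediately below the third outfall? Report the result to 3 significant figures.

60.2 µg/L

After outfall 1: Q = 450.0 + 65.30 = 515.3 ML/d; C = (450.0·1.200 + 65.30·82.00)/515.3 = 11.44 µg/L.
After outfall 2: Q = 515.3 + 32.20 = 547.5 ML/d; C = (515.3·11.44 + 32.20·410.0)/547.5 = 34.88 µg/L.
After outfall 3: Q = 547.5 + 60.00 = 607.5 ML/d; C = (547.5·34.88 + 60.00·291.0)/607.5 = 60.18 µg/L.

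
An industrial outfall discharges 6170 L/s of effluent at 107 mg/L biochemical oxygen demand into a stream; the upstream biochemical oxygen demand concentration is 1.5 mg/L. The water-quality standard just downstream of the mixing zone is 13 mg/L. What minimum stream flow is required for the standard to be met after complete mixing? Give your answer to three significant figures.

Set C_mix = 13: (Q·1.500 + 6170·107.0) / (Q + 6170) = 13
→ Q = 6170·(107.0 − 13)/(13 − 1.500) = 50430 L/s.

50400 L/s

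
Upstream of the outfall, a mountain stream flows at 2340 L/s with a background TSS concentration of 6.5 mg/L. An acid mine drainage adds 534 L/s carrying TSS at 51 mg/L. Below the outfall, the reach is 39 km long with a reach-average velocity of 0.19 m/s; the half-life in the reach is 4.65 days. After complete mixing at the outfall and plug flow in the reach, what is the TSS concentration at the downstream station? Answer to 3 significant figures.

10.4 mg/L

Flow-weighted average: C = (2340·6.500 + 534.0·51.00) / 2874 = 42440/2874 = 14.77 mg/L.
Travel time t = 39·1000 / 0.19 = 205300 s = 57.02 h.
Half-life 4.65 d → k = ln 2 / 4.65 = 0.1491 d⁻¹.
First-order decay: C = 14.77·exp(−k·t) = 14.77·0.7018 = 10.36 mg/L.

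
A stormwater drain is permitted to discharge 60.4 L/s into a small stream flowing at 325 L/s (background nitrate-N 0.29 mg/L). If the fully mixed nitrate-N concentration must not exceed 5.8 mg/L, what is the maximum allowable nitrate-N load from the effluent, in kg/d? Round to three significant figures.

185 kg/d

Mass balance at the limit: 325.0·0.2900 + 60.40·Cₑ = 385.4·5.8 → Cₑ = 35.45 mg/L.
60.40 L/s = 0.06040 m³/s. Load = 0.06040 m³/s × 35.45 g/m³ × 86 400 s/d = 185.0 kg/d.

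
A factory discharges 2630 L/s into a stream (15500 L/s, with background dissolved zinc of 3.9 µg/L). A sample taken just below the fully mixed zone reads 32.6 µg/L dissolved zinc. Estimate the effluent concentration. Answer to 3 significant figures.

202 µg/L

Mass balance: 15500·3.900 + 2630·Cₑ = 18130·32.60
→ Cₑ = (18130·32.60 − 15500·3.900) / 2630 = 201.7 µg/L.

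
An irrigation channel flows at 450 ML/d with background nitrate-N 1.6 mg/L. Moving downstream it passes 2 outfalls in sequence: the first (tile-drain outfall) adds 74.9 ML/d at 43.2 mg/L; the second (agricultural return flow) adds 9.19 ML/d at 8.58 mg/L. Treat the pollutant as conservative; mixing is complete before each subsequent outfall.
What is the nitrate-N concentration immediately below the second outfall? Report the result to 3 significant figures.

After outfall 1: Q = 450.0 + 74.90 = 524.9 ML/d; C = (450.0·1.600 + 74.90·43.20)/524.9 = 7.536 mg/L.
After outfall 2: Q = 524.9 + 9.190 = 534.1 ML/d; C = (524.9·7.536 + 9.190·8.580)/534.1 = 7.554 mg/L.

7.55 mg/L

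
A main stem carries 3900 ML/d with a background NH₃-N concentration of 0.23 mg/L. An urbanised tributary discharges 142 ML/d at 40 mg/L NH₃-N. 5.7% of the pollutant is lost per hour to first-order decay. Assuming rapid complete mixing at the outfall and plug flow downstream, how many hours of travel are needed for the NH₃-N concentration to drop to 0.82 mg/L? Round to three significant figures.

11.7 h

Flow-weighted average: C = (3900·0.2300 + 142.0·40.00) / 4042 = 6577/4042 = 1.627 mg/L.
5.7%/h lost → k = −ln(1 − 0.057) = 0.05869 h⁻¹.
1.627·exp(−k·t) = 0.82 → t = ln(1.627/0.82)/k = 42040 s = 11.68 h.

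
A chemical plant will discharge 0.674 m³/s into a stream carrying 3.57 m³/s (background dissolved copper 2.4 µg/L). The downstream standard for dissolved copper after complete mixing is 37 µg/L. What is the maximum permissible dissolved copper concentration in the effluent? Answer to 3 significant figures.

220 µg/L

At the limit, (Qr·Cr + Qe·Cₑ)/(Qr + Qe) = 37:
Cₑ = (4.244·37 − 3.570·2.400) / 0.6740 = 220.3 µg/L.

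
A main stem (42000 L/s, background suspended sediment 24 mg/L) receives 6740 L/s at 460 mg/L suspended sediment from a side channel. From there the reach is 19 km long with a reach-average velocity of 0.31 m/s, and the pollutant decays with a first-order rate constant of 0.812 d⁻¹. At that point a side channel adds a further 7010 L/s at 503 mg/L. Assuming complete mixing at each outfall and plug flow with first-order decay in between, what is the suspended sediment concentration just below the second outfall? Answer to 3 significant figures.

105 mg/L

Mixed concentration C = ΣQC/ΣQ = (42000·24.00 + 6740·460.0) / 48740 = 4108000/48740 = 84.29 mg/L; combined flow 48740 L/s.
Travel time t = 19·1000 / 0.31 = 61290 s = 17.03 h.
After decay, C = 84.29 × e^(−kt) = 84.29 × 0.5621 = 47.38 mg/L.
At the second outfall, C = (48740·47.38 + 7010·503.0) / (48740 + 7010) = 104.7 mg/L.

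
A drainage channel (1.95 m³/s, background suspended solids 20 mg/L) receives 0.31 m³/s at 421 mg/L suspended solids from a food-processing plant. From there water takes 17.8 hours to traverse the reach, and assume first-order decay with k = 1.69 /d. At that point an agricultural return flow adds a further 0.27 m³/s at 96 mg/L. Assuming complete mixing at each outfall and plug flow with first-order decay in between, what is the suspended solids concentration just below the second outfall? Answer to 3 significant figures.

After mixing, C = (1.950·20.00 + 0.3100·421.0) / 2.260 = 169.5/2.260 = 75.00 mg/L; combined flow 2.260 m³/s.
First-order decay: C = 75.00·exp(−k·t) = 75.00·0.2855 = 21.42 mg/L.
At the second outfall, C = (2.260·21.42 + 0.2700·96.00) / (2.260 + 0.2700) = 29.38 mg/L.

29.4 mg/L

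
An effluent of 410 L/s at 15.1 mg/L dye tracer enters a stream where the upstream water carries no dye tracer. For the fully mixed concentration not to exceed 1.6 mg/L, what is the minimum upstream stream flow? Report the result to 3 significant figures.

Set C_mix = 1.6: (Q·0 + 410.0·15.10) / (Q + 410.0) = 1.6
→ Q = 410.0·(15.10 − 1.6)/(1.6 − 0) = 3459 L/s.

3460 L/s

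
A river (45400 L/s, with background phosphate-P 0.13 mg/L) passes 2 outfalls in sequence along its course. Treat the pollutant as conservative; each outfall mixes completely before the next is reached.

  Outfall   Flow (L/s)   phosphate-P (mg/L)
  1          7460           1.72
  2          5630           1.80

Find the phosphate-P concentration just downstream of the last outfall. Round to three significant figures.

After outfall 1: Q = 45400 + 7460 = 52860 L/s; C = (45400·0.1300 + 7460·1.720)/52860 = 0.3544 mg/L.
After outfall 2: Q = 52860 + 5630 = 58490 L/s; C = (52860·0.3544 + 5630·1.800)/58490 = 0.4935 mg/L.

0.494 mg/L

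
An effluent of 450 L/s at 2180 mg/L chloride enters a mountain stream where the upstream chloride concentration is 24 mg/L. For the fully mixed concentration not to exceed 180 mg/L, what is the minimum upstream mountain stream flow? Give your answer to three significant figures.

5770 L/s

Set C_mix = 180: (Q·24.00 + 450.0·2180) / (Q + 450.0) = 180
→ Q = 450.0·(2180 − 180)/(180 − 24.00) = 5769 L/s.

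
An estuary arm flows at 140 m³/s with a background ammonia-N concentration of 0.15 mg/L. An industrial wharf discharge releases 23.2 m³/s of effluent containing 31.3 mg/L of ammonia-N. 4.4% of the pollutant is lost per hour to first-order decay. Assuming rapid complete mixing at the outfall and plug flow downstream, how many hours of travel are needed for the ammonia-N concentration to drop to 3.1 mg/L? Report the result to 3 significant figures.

8.66 h

After mixing, C = (140.0·0.1500 + 23.20·31.30) / 163.2 = 747.2/163.2 = 4.578 mg/L.
4.4%/h lost → k = −ln(1 − 0.044) = 0.04500 h⁻¹.
4.578·exp(−k·t) = 3.1 → t = ln(4.578/3.1)/k = 31190 s = 8.665 h.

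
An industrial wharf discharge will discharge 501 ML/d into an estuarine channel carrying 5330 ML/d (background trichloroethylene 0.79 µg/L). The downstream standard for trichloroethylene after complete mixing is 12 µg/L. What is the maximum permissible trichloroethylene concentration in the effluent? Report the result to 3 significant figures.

At the limit, (Qr·Cr + Qe·Cₑ)/(Qr + Qe) = 12:
Cₑ = (5831·12 − 5330·0.7900) / 501.0 = 131.3 µg/L.

131 µg/L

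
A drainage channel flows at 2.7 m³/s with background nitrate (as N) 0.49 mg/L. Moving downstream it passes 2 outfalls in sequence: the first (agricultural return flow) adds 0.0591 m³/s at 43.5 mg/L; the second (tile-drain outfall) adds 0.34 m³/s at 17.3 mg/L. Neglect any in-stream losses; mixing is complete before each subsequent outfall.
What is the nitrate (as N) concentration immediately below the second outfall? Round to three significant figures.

Below outfall 1: Q → 2.759 m³/s, C = (2.700·0.4900 + 0.05910·43.50)/2.759 = 1.411 mg/L.
Below outfall 2: Q → 3.099 m³/s, C = (2.759·1.411 + 0.3400·17.30)/3.099 = 3.154 mg/L.

3.15 mg/L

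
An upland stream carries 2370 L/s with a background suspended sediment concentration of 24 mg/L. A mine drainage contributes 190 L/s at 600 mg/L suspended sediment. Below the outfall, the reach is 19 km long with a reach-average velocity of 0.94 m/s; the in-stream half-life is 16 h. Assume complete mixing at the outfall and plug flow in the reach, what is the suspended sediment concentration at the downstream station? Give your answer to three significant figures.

52.3 mg/L

After mixing, C = (2370·24.00 + 190.0·600.0) / 2560 = 170900/2560 = 66.75 mg/L.
Travel time t = 19·1000 / 0.94 = 20210 s = 5.615 h.
Half-life 16 h → k = ln 2 / 16 = 0.04332 h⁻¹ = 1.040 d⁻¹.
Applying C = C₀e^(−kt): 66.75 × 0.7841 = 52.34 mg/L.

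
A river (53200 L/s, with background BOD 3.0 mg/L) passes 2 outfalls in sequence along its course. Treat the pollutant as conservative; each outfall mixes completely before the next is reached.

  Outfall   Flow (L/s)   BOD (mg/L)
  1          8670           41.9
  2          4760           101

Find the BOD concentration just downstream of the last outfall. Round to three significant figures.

Outfall 1: combined Q = 61870 L/s; C = (53200·3.000 + 8670·41.90)/61870 = 8.451 mg/L.
Outfall 2: combined Q = 66630 L/s; C = (61870·8.451 + 4760·101.0)/66630 = 15.06 mg/L.

15.1 mg/L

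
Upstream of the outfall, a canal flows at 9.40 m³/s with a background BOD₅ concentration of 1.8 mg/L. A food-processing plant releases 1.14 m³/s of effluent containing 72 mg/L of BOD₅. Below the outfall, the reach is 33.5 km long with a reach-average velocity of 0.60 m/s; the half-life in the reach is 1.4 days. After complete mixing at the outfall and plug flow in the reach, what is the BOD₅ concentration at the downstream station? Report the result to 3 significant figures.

6.82 mg/L

Mass balance: C = (9.400·1.800 + 1.140·72.00) / 10.54 = 99.00/10.54 = 9.393 mg/L.
Travel time t = 33.5·1000 / 0.60 = 55830 s = 15.51 h.
Half-life 1.4 d → k = ln 2 / 1.4 = 0.4951 d⁻¹.
Applying C = C₀e^(−kt): 9.393 × 0.7262 = 6.821 mg/L.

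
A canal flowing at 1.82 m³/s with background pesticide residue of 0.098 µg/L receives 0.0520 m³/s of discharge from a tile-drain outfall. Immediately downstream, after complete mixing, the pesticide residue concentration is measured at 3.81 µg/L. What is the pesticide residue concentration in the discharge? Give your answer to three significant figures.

Mass balance: 1.820·0.09800 + 0.05200·Cₑ = 1.872·3.810
→ Cₑ = (1.872·3.810 − 1.820·0.09800) / 0.05200 = 133.7 µg/L.

134 µg/L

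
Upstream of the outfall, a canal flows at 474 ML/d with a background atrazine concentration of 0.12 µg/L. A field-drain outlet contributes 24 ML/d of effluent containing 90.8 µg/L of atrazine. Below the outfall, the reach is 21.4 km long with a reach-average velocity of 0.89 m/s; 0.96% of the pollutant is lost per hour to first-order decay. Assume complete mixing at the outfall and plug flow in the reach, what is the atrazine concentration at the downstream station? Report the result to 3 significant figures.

4.21 µg/L

Conservation of mass: C = (474.0·0.1200 + 24.00·90.80) / 498.0 = 2236/498.0 = 4.490 µg/L.
Travel time t = 21.4·1000 / 0.89 = 24040 s = 6.679 h.
0.96%/h lost → k = −ln(1 − 0.0096) = 0.009646 h⁻¹.
Applying C = C₀e^(−kt): 4.490 × 0.9376 = 4.210 µg/L.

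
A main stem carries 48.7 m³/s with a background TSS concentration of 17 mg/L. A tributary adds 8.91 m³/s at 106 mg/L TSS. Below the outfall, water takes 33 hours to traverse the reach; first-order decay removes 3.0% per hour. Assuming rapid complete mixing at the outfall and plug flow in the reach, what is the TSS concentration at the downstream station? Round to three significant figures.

11.3 mg/L

After mixing, C = (48.70·17.00 + 8.910·106.0) / 57.61 = 1772/57.61 = 30.76 mg/L.
3.0%/h lost → k = −ln(1 − 0.03) = 0.03046 h⁻¹.
After decay, C = 30.76 × e^(−kt) = 30.76 × 0.3660 = 11.26 mg/L.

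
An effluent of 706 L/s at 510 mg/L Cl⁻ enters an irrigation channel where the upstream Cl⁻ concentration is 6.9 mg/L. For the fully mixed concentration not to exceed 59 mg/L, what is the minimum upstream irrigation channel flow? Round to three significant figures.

Set C_mix = 59: (Q·6.900 + 706.0·510.0) / (Q + 706.0) = 59
→ Q = 706.0·(510.0 − 59)/(59 − 6.900) = 6111 L/s.

6110 L/s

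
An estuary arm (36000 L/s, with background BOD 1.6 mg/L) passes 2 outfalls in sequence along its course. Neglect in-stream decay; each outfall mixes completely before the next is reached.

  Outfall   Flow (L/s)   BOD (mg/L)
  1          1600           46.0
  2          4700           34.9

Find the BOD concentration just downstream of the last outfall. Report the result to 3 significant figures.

Below outfall 1: Q → 37600 L/s, C = (36000·1.600 + 1600·46.00)/37600 = 3.489 mg/L.
Below outfall 2: Q → 42300 L/s, C = (37600·3.489 + 4700·34.90)/42300 = 6.979 mg/L.

6.98 mg/L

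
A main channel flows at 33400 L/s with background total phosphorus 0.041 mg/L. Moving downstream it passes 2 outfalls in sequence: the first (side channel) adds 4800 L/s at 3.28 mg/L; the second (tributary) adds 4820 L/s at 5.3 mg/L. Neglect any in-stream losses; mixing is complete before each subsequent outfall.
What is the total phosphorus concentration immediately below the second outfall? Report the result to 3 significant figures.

0.992 mg/L

After outfall 1: Q = 33400 + 4800 = 38200 L/s; C = (33400·0.04100 + 4800·3.280)/38200 = 0.4480 mg/L.
After outfall 2: Q = 38200 + 4820 = 43020 L/s; C = (38200·0.4480 + 4820·5.300)/43020 = 0.9916 mg/L.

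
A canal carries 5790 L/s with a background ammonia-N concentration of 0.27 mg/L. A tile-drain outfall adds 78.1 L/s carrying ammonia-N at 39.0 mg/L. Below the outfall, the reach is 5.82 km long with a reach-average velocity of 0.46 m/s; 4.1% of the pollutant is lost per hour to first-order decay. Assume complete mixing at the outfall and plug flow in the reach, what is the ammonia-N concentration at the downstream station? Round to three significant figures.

Mixed concentration C = ΣQC/ΣQ = (5790·0.2700 + 78.10·39.00) / 5868 = 4609/5868 = 0.7855 mg/L.
Travel time t = 5.82·1000 / 0.46 = 12650 s = 3.514 h.
4.1%/h lost → k = −ln(1 − 0.041) = 0.04186 h⁻¹.
After decay, C = 0.7855 × e^(−kt) = 0.7855 × 0.8632 = 0.6780 mg/L.

0.678 mg/L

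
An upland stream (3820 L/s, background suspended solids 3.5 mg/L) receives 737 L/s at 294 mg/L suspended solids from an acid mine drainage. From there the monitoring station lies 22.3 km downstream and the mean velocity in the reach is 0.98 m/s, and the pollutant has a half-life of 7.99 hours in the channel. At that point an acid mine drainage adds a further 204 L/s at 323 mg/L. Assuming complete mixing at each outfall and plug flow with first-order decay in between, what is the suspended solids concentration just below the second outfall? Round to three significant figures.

Mixed concentration C = ΣQC/ΣQ = (3820·3.500 + 737.0·294.0) / 4557 = 230000/4557 = 50.48 mg/L; combined flow 4557 L/s.
Travel time t = 22.3·1000 / 0.98 = 22760 s = 6.321 h.
Half-life 7.99 h → k = ln 2 / 7.99 = 0.08675 h⁻¹ = 2.082 d⁻¹.
Applying C = C₀e^(−kt): 50.48 × 0.5779 = 29.17 mg/L.
Second outfall: C = (4557·29.17 + 204.0·323.0)/4761 = 41.76 mg/L.

41.8 mg/L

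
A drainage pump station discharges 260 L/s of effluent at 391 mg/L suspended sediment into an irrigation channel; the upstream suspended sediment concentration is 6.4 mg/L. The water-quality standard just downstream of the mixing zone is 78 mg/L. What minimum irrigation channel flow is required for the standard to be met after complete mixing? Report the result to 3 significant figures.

Set C_mix = 78: (Q·6.400 + 260.0·391.0) / (Q + 260.0) = 78
→ Q = 260.0·(391.0 − 78)/(78 − 6.400) = 1137 L/s.

1140 L/s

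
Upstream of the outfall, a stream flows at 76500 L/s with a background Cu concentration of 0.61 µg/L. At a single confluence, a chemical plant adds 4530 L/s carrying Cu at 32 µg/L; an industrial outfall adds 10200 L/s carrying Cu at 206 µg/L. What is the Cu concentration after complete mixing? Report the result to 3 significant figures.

25.1 µg/L

Mixed concentration C = ΣQC/ΣQ = (76500·0.6100 + 4530·32.00 + 10200·206.0) / 91230 = 2293000/91230 = 25.13 µg/L.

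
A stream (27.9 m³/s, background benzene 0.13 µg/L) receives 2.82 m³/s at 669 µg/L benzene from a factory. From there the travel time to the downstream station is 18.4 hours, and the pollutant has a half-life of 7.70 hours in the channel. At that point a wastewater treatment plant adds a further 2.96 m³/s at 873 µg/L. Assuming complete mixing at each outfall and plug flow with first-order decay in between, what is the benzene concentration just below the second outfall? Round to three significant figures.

Mixed concentration C = ΣQC/ΣQ = (27.90·0.1300 + 2.820·669.0) / 30.72 = 1890/30.72 = 61.53 µg/L; combined flow 30.72 m³/s.
Half-life 7.70 h → k = ln 2 / 7.70 = 0.09002 h⁻¹ = 2.160 d⁻¹.
After decay, C = 61.53 × e^(−kt) = 61.53 × 0.1908 = 11.74 µg/L.
At the second outfall, C = (30.72·11.74 + 2.960·873.0) / (30.72 + 2.960) = 87.43 µg/L.

87.4 µg/L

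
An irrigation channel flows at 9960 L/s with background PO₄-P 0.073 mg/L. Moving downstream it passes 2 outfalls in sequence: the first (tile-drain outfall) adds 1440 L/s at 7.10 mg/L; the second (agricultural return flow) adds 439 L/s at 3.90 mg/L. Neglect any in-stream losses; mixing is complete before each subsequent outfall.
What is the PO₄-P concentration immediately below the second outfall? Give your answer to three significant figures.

Outfall 1: combined Q = 11400 L/s; C = (9960·0.07300 + 1440·7.100)/11400 = 0.9606 mg/L.
Outfall 2: combined Q = 11840 L/s; C = (11400·0.9606 + 439.0·3.900)/11840 = 1.070 mg/L.

1.07 mg/L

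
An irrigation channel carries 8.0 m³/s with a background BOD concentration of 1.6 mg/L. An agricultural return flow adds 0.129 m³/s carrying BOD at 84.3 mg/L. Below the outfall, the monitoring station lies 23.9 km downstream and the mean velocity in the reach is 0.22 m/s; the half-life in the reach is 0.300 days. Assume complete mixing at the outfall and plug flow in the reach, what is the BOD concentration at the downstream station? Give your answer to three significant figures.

Conservation of mass: C = (8.000·1.600 + 0.1290·84.30) / 8.129 = 23.67/8.129 = 2.912 mg/L.
Travel time t = 23.9·1000 / 0.22 = 108600 s = 30.18 h.
Half-life 0.300 d → k = ln 2 / 0.300 = 2.310 d⁻¹.
Decay over the reach: 2.912·exp(−kt) = 2.912·0.05474 = 0.1594 mg/L.

0.159 mg/L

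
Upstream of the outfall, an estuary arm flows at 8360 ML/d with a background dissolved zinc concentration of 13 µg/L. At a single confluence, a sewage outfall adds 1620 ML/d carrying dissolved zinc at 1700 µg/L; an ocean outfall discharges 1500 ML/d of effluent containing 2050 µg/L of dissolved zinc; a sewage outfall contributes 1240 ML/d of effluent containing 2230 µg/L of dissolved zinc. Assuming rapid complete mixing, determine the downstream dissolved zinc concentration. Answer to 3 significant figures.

684 µg/L

Flow-weighted average: C = (8360·13.00 + 1620·1700 + 1500·2050 + 1240·2230) / 12720 = 8703000/12720 = 684.2 µg/L.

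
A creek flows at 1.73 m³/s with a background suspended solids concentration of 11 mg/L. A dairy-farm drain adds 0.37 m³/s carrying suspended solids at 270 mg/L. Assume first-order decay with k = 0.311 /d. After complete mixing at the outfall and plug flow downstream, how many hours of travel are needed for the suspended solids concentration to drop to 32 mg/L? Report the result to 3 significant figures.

Conservation of mass: C = (1.730·11.00 + 0.3700·270.0) / 2.100 = 118.9/2.100 = 56.63 mg/L.
56.63·exp(−k·t) = 32 → t = ln(56.63/32)/k = 158600 s = 44.05 h.

44.1 h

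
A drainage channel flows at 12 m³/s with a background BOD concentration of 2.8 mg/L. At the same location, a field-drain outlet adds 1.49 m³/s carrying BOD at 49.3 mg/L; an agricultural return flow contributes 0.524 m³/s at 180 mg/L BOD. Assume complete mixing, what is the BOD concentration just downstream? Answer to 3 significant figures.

Flow-weighted average: C = (12.00·2.800 + 1.490·49.30 + 0.5240·180.0) / 14.01 = 201.4/14.01 = 14.37 mg/L.

14.4 mg/L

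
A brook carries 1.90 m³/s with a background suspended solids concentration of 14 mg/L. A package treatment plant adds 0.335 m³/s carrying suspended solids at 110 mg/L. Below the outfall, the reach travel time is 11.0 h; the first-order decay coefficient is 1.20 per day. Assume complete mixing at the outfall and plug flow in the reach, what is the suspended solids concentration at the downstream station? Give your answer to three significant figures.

After mixing, C = (1.900·14.00 + 0.3350·110.0) / 2.235 = 63.45/2.235 = 28.39 mg/L.
Decay over the reach: 28.39·exp(−kt) = 28.39·0.5769 = 16.38 mg/L.

16.4 mg/L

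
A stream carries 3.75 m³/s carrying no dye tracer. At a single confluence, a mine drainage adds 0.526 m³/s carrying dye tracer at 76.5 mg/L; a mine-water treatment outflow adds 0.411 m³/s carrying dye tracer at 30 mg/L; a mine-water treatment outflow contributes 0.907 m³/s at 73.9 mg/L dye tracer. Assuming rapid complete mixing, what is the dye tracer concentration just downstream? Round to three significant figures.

Flow-weighted average: C = (3.750·0 + 0.5260·76.50 + 0.4110·30.00 + 0.9070·73.90) / 5.594 = 119.6/5.594 = 21.38 mg/L.

21.4 mg/L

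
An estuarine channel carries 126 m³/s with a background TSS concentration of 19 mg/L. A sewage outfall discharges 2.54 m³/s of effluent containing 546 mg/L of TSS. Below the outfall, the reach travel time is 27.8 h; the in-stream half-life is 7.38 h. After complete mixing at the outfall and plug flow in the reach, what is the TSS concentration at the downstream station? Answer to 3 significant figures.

Mixed concentration C = ΣQC/ΣQ = (126.0·19.00 + 2.540·546.0) / 128.5 = 3781/128.5 = 29.41 mg/L.
Half-life 7.38 h → k = ln 2 / 7.38 = 0.09392 h⁻¹ = 2.254 d⁻¹.
Decay over the reach: 29.41·exp(−kt) = 29.41·0.07346 = 2.161 mg/L.

2.16 mg/L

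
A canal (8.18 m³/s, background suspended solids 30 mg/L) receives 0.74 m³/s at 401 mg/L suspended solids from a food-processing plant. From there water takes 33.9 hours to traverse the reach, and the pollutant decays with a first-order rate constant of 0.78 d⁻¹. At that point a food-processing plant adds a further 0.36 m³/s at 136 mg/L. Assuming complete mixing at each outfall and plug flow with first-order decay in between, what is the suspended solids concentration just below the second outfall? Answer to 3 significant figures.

24.7 mg/L

Mass balance: C = (8.180·30.00 + 0.7400·401.0) / 8.920 = 542.1/8.920 = 60.78 mg/L; combined flow 8.920 m³/s.
First-order decay: C = 60.78·exp(−k·t) = 60.78·0.3323 = 20.20 mg/L.
At the second outfall, C = (8.920·20.20 + 0.3600·136.0) / (8.920 + 0.3600) = 24.69 mg/L.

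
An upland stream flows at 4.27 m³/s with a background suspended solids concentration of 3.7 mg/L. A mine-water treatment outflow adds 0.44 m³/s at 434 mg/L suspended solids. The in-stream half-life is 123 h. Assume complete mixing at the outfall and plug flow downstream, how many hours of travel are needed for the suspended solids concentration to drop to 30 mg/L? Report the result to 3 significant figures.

After mixing, C = (4.270·3.700 + 0.4400·434.0) / 4.710 = 206.8/4.710 = 43.90 mg/L.
Half-life 123 h → k = ln 2 / 123 = 0.005635 h⁻¹ = 0.1352 d⁻¹.
43.90·exp(−k·t) = 30 → t = ln(43.90/30)/k = 243200 s = 67.55 h.

67.6 h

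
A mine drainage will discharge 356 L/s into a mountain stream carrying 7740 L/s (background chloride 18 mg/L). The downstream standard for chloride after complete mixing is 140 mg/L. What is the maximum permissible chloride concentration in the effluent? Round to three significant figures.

2790 mg/L

At the limit, (Qr·Cr + Qe·Cₑ)/(Qr + Qe) = 140:
Cₑ = (8096·140 − 7740·18.00) / 356.0 = 2792 mg/L.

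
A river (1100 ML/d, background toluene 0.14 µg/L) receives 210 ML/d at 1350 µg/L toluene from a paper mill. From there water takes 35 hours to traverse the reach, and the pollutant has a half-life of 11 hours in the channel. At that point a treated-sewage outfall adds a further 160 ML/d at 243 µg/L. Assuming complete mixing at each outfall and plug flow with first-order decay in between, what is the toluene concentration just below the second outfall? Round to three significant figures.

47.7 µg/L

Conservation of mass: C = (1100·0.1400 + 210.0·1350) / 1310 = 283700/1310 = 216.5 µg/L; combined flow 1310 ML/d.
Half-life 11 h → k = ln 2 / 11 = 0.06301 h⁻¹ = 1.512 d⁻¹.
Applying C = C₀e^(−kt): 216.5 × 0.1102 = 23.86 µg/L.
At the second outfall, C = (1310·23.86 + 160.0·243.0) / (1310 + 160.0) = 47.71 µg/L.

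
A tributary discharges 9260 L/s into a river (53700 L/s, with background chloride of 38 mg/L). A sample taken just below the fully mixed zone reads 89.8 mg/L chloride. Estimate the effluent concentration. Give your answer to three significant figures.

390 mg/L

Mass balance: 53700·38.00 + 9260·Cₑ = 62960·89.80
→ Cₑ = (62960·89.80 − 53700·38.00) / 9260 = 390.2 mg/L.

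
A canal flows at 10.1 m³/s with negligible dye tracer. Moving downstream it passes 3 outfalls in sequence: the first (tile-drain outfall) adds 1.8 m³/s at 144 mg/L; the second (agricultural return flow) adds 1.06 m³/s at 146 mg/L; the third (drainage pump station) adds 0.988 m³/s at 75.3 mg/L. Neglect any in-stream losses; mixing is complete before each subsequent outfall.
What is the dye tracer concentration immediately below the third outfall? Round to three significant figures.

35.0 mg/L

After outfall 1: Q = 10.10 + 1.800 = 11.90 m³/s; C = (10.10·0 + 1.800·144.0)/11.90 = 21.78 mg/L.
After outfall 2: Q = 11.90 + 1.060 = 12.96 m³/s; C = (11.90·21.78 + 1.060·146.0)/12.96 = 31.94 mg/L.
After outfall 3: Q = 12.96 + 0.9880 = 13.95 m³/s; C = (12.96·31.94 + 0.9880·75.30)/13.95 = 35.01 mg/L.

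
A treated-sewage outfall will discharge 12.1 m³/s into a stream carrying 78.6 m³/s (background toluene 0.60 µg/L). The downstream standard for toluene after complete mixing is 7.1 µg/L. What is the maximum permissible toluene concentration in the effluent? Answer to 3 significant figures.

49.3 µg/L

At the limit, (Qr·Cr + Qe·Cₑ)/(Qr + Qe) = 7.1:
Cₑ = (90.70·7.1 − 78.60·0.6000) / 12.10 = 49.32 µg/L.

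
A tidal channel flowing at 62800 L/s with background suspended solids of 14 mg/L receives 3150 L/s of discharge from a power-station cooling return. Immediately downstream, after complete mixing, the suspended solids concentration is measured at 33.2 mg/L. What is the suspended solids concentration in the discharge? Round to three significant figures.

Mass balance: 62800·14.00 + 3150·Cₑ = 65950·33.20
→ Cₑ = (65950·33.20 − 62800·14.00) / 3150 = 416.0 mg/L.

416 mg/L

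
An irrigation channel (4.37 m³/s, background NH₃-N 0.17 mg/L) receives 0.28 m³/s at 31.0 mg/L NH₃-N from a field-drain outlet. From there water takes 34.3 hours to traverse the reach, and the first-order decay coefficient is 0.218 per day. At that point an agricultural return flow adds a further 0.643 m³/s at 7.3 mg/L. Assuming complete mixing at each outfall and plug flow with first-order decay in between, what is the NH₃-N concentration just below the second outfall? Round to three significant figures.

2.19 mg/L

Conservation of mass: C = (4.370·0.1700 + 0.2800·31.00) / 4.650 = 9.423/4.650 = 2.026 mg/L; combined flow 4.650 m³/s.
Decay over the reach: 2.026·exp(−kt) = 2.026·0.7323 = 1.484 mg/L.
At the second outfall, C = (4.650·1.484 + 0.6430·7.300) / (4.650 + 0.6430) = 2.191 mg/L.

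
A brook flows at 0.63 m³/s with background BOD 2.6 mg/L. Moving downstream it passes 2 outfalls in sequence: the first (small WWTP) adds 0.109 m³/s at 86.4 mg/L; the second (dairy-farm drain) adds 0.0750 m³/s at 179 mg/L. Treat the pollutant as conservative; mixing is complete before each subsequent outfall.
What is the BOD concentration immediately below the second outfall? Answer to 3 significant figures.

30.1 mg/L

After outfall 1: Q = 0.6300 + 0.1090 = 0.7390 m³/s; C = (0.6300·2.600 + 0.1090·86.40)/0.7390 = 14.96 mg/L.
After outfall 2: Q = 0.7390 + 0.07500 = 0.8140 m³/s; C = (0.7390·14.96 + 0.07500·179.0)/0.8140 = 30.07 mg/L.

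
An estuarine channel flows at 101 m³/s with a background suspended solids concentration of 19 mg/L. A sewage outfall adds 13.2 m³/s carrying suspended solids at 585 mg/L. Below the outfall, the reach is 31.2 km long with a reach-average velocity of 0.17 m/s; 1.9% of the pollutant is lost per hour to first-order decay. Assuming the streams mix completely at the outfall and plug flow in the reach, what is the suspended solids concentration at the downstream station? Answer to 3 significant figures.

31.7 mg/L

Mass balance: C = (101.0·19.00 + 13.20·585.0) / 114.2 = 9641/114.2 = 84.42 mg/L.
Travel time t = 31.2·1000 / 0.17 = 183500 s = 50.98 h.
1.9%/h lost → k = −ln(1 − 0.019) = 0.01918 h⁻¹.
Decay over the reach: 84.42·exp(−kt) = 84.42·0.3761 = 31.75 mg/L.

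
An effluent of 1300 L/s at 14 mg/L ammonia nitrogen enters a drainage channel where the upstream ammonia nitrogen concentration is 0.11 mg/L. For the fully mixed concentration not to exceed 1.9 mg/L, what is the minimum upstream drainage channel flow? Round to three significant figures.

Set C_mix = 1.9: (Q·0.1100 + 1300·14.00) / (Q + 1300) = 1.9
→ Q = 1300·(14.00 − 1.9)/(1.9 − 0.1100) = 8788 L/s.

8790 L/s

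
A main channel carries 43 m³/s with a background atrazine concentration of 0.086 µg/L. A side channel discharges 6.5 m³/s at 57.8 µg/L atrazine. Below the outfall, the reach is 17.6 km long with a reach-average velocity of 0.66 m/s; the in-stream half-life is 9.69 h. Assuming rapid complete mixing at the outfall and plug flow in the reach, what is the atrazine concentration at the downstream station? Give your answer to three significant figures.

4.51 µg/L

Mass balance: C = (43.00·0.08600 + 6.500·57.80) / 49.50 = 379.4/49.50 = 7.665 µg/L.
Travel time t = 17.6·1000 / 0.66 = 26670 s = 7.407 h.
Half-life 9.69 h → k = ln 2 / 9.69 = 0.07153 h⁻¹ = 1.717 d⁻¹.
Decay over the reach: 7.665·exp(−kt) = 7.665·0.5887 = 4.512 µg/L.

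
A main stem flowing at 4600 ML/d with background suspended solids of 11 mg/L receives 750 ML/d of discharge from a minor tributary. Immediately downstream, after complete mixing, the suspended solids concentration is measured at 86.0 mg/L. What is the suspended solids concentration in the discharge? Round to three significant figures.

546 mg/L

Mass balance: 4600·11.00 + 750.0·Cₑ = 5350·86.00
→ Cₑ = (5350·86.00 − 4600·11.00) / 750.0 = 546.0 mg/L.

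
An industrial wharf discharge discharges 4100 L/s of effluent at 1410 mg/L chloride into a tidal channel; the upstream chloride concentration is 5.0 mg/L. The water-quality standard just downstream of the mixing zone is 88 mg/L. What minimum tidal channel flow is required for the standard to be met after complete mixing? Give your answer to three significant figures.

65300 L/s

Set C_mix = 88: (Q·5.000 + 4100·1410) / (Q + 4100) = 88
→ Q = 4100·(1410 − 88)/(88 − 5.000) = 65300 L/s.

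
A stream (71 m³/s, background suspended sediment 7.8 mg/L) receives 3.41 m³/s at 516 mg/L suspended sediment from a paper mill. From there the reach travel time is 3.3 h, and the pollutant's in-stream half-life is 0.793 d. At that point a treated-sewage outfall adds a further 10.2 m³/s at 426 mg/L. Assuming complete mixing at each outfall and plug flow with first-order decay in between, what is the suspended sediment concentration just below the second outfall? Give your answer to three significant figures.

75.6 mg/L

After mixing, C = (71.00·7.800 + 3.410·516.0) / 74.41 = 2313/74.41 = 31.09 mg/L; combined flow 74.41 m³/s.
Half-life 0.793 d → k = ln 2 / 0.793 = 0.8741 d⁻¹.
Decay over the reach: 31.09·exp(−kt) = 31.09·0.8868 = 27.57 mg/L.
Second outfall: C = (74.41·27.57 + 10.20·426.0)/84.61 = 75.60 mg/L.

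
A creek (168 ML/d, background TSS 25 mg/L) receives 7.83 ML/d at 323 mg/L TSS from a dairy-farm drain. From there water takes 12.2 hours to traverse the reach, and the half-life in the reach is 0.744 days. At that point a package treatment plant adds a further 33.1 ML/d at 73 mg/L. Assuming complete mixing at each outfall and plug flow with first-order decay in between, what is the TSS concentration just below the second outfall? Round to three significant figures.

Mixed concentration C = ΣQC/ΣQ = (168.0·25.00 + 7.830·323.0) / 175.8 = 6729/175.8 = 38.27 mg/L; combined flow 175.8 ML/d.
Half-life 0.744 d → k = ln 2 / 0.744 = 0.9316 d⁻¹.
Applying C = C₀e^(−kt): 38.27 × 0.6228 = 23.83 mg/L.
Second outfall: C = (175.8·23.83 + 33.10·73.00)/208.9 = 31.62 mg/L.

31.6 mg/L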